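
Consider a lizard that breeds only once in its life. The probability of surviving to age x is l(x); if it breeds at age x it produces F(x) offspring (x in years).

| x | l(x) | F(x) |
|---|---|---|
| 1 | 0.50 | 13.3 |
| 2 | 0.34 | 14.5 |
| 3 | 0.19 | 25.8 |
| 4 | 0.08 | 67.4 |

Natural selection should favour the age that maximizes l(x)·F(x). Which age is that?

Expected offspring if breeding at age x = l(x) × F(x):
  age 1: 0.50 × 13.3 = 6.650
  age 2: 0.34 × 14.5 = 4.930
  age 3: 0.19 × 25.8 = 4.902
  age 4: 0.08 × 67.4 = 5.392
Maximum at age 1 (6.650).

1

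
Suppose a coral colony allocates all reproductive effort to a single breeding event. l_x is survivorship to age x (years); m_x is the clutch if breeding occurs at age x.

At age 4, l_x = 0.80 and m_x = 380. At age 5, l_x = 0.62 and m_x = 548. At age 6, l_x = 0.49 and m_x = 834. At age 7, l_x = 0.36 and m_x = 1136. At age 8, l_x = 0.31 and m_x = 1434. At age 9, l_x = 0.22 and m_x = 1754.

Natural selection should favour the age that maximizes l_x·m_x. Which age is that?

Expected offspring if breeding at age x = l_x × m_x:
  age 4: 0.80 × 380 = 304.000
  age 5: 0.62 × 548 = 339.760
  age 6: 0.49 × 834 = 408.660
  age 7: 0.36 × 1136 = 408.960
  age 8: 0.31 × 1434 = 444.540
  age 9: 0.22 × 1754 = 385.880
Maximum at age 8 (444.540).

8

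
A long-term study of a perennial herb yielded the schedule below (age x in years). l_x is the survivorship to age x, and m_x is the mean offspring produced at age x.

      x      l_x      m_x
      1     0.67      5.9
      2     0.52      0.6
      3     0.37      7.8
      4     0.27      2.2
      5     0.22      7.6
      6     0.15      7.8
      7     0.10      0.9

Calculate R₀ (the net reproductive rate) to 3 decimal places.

10.677

R₀ = Σ l_x m_x:
  age 1: 0.67 × 5.9 = 3.9530
  age 2: 0.52 × 0.6 = 0.3120
  age 3: 0.37 × 7.8 = 2.8860
  age 4: 0.27 × 2.2 = 0.5940
  age 5: 0.22 × 7.6 = 1.6720
  age 6: 0.15 × 7.8 = 1.1700
  age 7: 0.10 × 0.9 = 0.0900
R₀ = 3.9530 + 0.3120 + 2.8860 + 0.5940 + 1.6720 + 1.1700 + 0.0900 = 10.6770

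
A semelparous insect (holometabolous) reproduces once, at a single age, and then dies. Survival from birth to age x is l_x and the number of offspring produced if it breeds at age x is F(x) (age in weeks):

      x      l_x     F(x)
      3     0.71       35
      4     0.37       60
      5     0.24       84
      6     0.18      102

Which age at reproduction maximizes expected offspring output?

3

Expected offspring if breeding at age x = l_x × F(x):
  age 3: 0.71 × 35 = 24.850
  age 4: 0.37 × 60 = 22.200
  age 5: 0.24 × 84 = 20.160
  age 6: 0.18 × 102 = 18.360
Maximum at age 3 (24.850).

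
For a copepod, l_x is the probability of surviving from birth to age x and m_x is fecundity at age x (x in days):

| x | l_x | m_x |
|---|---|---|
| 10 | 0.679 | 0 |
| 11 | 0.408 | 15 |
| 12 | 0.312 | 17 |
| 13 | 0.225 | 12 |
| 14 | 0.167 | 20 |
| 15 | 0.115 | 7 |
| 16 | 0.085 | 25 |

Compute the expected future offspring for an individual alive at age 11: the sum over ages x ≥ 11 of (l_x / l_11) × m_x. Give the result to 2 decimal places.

49.99

l_11 = 0.408. Conditional survival from age 11 to x is l_x / l_11.
  x=11: (0.408/0.408) × 15 = 15.0000
  x=12: (0.312/0.408) × 17 = 13.0000
  x=13: (0.225/0.408) × 12 = 6.6176
  x=14: (0.167/0.408) × 20 = 8.1863
  x=15: (0.115/0.408) × 7 = 1.9730
  x=16: (0.085/0.408) × 25 = 5.2083
Sum = 15.0000 + 13.0000 + 6.6176 + 8.1863 + 1.9730 + 5.2083 = 49.9853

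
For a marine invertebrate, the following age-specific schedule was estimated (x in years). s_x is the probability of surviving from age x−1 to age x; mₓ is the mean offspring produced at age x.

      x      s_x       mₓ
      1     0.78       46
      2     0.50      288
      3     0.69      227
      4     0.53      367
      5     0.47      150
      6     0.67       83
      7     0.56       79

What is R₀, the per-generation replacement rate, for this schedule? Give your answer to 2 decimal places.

277.40

Survivorship from birth: l_x = s_1·s_2·…·s_x.
  l_1 = 0.78000
  l_2 = 0.39000
  l_3 = 0.26910
  l_4 = 0.14262
  l_5 = 0.06703
  l_6 = 0.04491
  l_7 = 0.02515
R₀ = Σ l_x mₓ:
  age 1: 0.78000 × 46 = 35.8800
  age 2: 0.39000 × 288 = 112.3200
  age 3: 0.26910 × 227 = 61.0857
  age 4: 0.14262 × 367 = 52.3415
  age 5: 0.06703 × 150 = 10.0545
  age 6: 0.04491 × 83 = 3.7275
  age 7: 0.02515 × 79 = 1.9869
R₀ = 35.8800 + 112.3200 + 61.0857 + 52.3415 + 10.0545 + 3.7275 + 1.9869 = 277.3961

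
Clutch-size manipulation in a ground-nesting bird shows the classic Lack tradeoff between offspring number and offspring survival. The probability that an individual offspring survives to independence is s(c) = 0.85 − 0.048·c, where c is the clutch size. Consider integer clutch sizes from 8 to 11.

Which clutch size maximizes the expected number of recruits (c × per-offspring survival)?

Expected recruits = c × s(c):
  c=8: 8 × 0.466 = 3.728
  c=9: 9 × 0.418 = 3.762
  c=10: 10 × 0.370 = 3.700
  c=11: 11 × 0.322 = 3.542
Maximum at c = 9 (3.762 recruits).

9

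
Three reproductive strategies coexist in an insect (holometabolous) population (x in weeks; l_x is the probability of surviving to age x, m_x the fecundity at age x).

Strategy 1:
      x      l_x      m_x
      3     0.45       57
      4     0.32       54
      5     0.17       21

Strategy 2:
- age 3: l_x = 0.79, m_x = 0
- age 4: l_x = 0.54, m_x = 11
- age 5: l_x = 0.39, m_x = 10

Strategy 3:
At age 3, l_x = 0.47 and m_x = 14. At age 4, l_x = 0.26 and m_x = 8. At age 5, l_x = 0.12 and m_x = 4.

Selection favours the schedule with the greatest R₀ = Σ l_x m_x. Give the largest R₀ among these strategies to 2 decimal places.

Strategy 1: R₀ = 0.45×57 + 0.32×54 + 0.17×21 = 46.5000
Strategy 2: R₀ = 0.79×0 + 0.54×11 + 0.39×10 = 9.8400
Strategy 3: R₀ = 0.47×14 + 0.26×8 + 0.12×4 = 9.1400
Highest R₀: strategy 1 with 46.5000.

46.50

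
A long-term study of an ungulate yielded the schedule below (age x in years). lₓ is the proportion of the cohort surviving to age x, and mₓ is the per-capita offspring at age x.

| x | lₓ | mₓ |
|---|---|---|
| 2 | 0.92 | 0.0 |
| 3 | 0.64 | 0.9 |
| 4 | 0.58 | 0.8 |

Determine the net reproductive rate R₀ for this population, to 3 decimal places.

R₀ = Σ lₓ mₓ:
  age 2: 0.92 × 0.0 = 0.0000
  age 3: 0.64 × 0.9 = 0.5760
  age 4: 0.58 × 0.8 = 0.4640
R₀ = 0.0000 + 0.5760 + 0.4640 = 1.0400

1.040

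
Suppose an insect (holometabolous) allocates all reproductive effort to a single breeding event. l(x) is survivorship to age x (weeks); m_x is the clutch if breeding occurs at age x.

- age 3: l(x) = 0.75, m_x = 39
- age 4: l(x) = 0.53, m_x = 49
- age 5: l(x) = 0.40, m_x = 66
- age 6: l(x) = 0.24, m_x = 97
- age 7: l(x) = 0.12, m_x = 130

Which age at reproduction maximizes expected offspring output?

Expected offspring if breeding at age x = l(x) × m_x:
  age 3: 0.75 × 39 = 29.250
  age 4: 0.53 × 49 = 25.970
  age 5: 0.40 × 66 = 26.400
  age 6: 0.24 × 97 = 23.280
  age 7: 0.12 × 130 = 15.600
Maximum at age 3 (29.250).

3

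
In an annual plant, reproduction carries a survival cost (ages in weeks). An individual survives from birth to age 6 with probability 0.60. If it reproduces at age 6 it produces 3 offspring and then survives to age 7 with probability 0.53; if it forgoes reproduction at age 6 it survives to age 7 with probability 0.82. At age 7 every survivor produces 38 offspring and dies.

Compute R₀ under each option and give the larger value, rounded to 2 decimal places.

18.70

breed at age 6: R₀ = 0.60 × (3 + 0.53 × 38) = 0.60 × 23.1400 = 13.8840
delay to age 7: R₀ = 0.60 × (0.82 × 38) = 0.60 × 31.1600 = 18.6960
Higher: delay to age 7 (18.6960).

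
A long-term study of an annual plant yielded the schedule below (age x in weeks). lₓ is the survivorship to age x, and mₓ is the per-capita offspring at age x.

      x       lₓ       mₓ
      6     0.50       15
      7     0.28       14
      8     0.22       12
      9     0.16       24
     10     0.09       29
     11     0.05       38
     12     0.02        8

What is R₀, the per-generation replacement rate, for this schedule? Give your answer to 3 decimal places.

R₀ = Σ lₓ mₓ:
  age 6: 0.50 × 15 = 7.5000
  age 7: 0.28 × 14 = 3.9200
  age 8: 0.22 × 12 = 2.6400
  age 9: 0.16 × 24 = 3.8400
  age 10: 0.09 × 29 = 2.6100
  age 11: 0.05 × 38 = 1.9000
  age 12: 0.02 × 8 = 0.1600
R₀ = 7.5000 + 3.9200 + 2.6400 + 3.8400 + 2.6100 + 1.9000 + 0.1600 = 22.5700

22.570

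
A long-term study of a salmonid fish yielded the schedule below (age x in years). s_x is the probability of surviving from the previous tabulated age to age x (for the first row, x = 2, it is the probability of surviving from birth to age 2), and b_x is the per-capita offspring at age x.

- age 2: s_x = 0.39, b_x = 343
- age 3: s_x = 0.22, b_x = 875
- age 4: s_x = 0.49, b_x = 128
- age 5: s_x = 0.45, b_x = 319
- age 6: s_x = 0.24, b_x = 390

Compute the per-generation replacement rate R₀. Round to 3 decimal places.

Survivorship from birth: l_x = s_2·s_3·…·s_x.
  l_2 = 0.39000
  l_3 = 0.08580
  l_4 = 0.04204
  l_5 = 0.01892
  l_6 = 0.00454
R₀ = Σ l_x b_x:
  age 2: 0.39000 × 343 = 133.7700
  age 3: 0.08580 × 875 = 75.0750
  age 4: 0.04204 × 128 = 5.3811
  age 5: 0.01892 × 319 = 6.0355
  age 6: 0.00454 × 390 = 1.7706
R₀ = 133.7700 + 75.0750 + 5.3811 + 6.0355 + 1.7706 = 222.0322

222.032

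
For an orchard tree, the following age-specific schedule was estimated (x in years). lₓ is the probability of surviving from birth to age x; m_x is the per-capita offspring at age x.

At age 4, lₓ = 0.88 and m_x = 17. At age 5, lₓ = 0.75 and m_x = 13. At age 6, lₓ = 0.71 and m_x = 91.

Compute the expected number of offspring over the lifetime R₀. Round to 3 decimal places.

R₀ = Σ lₓ m_x:
  age 4: 0.88 × 17 = 14.9600
  age 5: 0.75 × 13 = 9.7500
  age 6: 0.71 × 91 = 64.6100
R₀ = 14.9600 + 9.7500 + 64.6100 = 89.3200

89.320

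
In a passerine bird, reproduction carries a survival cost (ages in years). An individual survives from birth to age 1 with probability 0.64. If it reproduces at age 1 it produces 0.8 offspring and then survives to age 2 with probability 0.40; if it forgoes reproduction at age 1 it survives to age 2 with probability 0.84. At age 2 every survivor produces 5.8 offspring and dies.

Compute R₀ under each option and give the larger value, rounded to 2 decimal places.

breed at age 1: R₀ = 0.64 × (0.8 + 0.40 × 5.8) = 0.64 × 3.1200 = 1.9968
delay to age 2: R₀ = 0.64 × (0.84 × 5.8) = 0.64 × 4.8720 = 3.1181
Higher: delay to age 2 (3.1181).

3.12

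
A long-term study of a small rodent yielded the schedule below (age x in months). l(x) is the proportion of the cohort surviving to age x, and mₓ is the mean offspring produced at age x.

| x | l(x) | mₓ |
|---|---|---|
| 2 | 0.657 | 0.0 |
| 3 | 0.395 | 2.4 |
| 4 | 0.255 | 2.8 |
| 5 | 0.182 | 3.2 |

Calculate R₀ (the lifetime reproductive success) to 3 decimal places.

R₀ = Σ l(x) mₓ:
  age 2: 0.657 × 0.0 = 0.0000
  age 3: 0.395 × 2.4 = 0.9480
  age 4: 0.255 × 2.8 = 0.7140
  age 5: 0.182 × 3.2 = 0.5824
R₀ = 0.0000 + 0.9480 + 0.7140 + 0.5824 = 2.2444

2.244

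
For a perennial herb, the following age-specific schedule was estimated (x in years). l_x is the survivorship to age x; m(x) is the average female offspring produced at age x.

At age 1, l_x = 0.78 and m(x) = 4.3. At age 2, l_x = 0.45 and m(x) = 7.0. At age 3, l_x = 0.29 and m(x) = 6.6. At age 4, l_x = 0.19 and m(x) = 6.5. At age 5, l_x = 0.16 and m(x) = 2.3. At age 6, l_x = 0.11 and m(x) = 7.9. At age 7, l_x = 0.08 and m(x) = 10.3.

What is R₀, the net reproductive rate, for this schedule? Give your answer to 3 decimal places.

R₀ = Σ l_x m(x):
  age 1: 0.78 × 4.3 = 3.3540
  age 2: 0.45 × 7.0 = 3.1500
  age 3: 0.29 × 6.6 = 1.9140
  age 4: 0.19 × 6.5 = 1.2350
  age 5: 0.16 × 2.3 = 0.3680
  age 6: 0.11 × 7.9 = 0.8690
  age 7: 0.08 × 10.3 = 0.8240
R₀ = 3.3540 + 3.1500 + 1.9140 + 1.2350 + 0.3680 + 0.8690 + 0.8240 = 11.7140

11.714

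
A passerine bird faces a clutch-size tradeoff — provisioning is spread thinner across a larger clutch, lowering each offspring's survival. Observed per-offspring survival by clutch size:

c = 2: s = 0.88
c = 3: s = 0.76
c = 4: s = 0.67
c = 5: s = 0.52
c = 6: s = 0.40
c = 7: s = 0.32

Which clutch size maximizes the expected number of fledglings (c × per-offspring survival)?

4

Expected fledglings = c × s(c):
  c=2: 2 × 0.88 = 1.760
  c=3: 3 × 0.76 = 2.280
  c=4: 4 × 0.67 = 2.680
  c=5: 5 × 0.52 = 2.600
  c=6: 6 × 0.40 = 2.400
  c=7: 7 × 0.32 = 2.240
Maximum at c = 4 (2.680 fledglings).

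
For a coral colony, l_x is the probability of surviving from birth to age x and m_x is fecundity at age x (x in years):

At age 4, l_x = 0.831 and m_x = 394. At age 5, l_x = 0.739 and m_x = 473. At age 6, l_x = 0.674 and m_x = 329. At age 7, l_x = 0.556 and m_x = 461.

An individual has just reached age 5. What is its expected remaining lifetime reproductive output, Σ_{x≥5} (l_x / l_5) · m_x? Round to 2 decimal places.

1119.90

l_5 = 0.739. Conditional survival from age 5 to x is l_x / l_5.
  x=5: (0.739/0.739) × 473 = 473.0000
  x=6: (0.674/0.739) × 329 = 300.0622
  x=7: (0.556/0.739) × 461 = 346.8417
Sum = 473.0000 + 300.0622 + 346.8417 = 1119.9039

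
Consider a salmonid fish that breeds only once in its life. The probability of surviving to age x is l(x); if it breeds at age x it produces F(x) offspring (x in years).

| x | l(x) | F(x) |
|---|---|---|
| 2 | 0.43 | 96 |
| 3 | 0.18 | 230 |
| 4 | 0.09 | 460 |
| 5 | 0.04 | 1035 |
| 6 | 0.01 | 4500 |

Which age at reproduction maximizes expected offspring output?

6

Expected offspring if breeding at age x = l(x) × F(x):
  age 2: 0.43 × 96 = 41.280
  age 3: 0.18 × 230 = 41.400
  age 4: 0.09 × 460 = 41.400
  age 5: 0.04 × 1035 = 41.400
  age 6: 0.01 × 4500 = 45.000
Maximum at age 6 (45.000).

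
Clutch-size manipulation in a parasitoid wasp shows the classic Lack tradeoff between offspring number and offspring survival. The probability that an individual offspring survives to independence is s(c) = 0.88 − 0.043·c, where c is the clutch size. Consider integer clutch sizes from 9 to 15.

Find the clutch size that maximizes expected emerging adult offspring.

10

Expected emerging adult offspring = c × s(c):
  c=9: 9 × 0.493 = 4.437
  c=10: 10 × 0.450 = 4.500
  c=11: 11 × 0.407 = 4.477
  c=12: 12 × 0.364 = 4.368
  c=13: 13 × 0.321 = 4.173
  c=14: 14 × 0.278 = 3.892
  c=15: 15 × 0.235 = 3.525
Maximum at c = 10 (4.500 emerging adult offspring).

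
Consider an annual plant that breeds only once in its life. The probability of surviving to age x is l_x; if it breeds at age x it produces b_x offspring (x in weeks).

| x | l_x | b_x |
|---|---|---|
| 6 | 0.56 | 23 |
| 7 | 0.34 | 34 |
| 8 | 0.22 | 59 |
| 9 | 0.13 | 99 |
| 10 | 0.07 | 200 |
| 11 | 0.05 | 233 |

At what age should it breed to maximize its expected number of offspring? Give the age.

10

Expected offspring if breeding at age x = l_x × b_x:
  age 6: 0.56 × 23 = 12.880
  age 7: 0.34 × 34 = 11.560
  age 8: 0.22 × 59 = 12.980
  age 9: 0.13 × 99 = 12.870
  age 10: 0.07 × 200 = 14.000
  age 11: 0.05 × 233 = 11.650
Maximum at age 10 (14.000).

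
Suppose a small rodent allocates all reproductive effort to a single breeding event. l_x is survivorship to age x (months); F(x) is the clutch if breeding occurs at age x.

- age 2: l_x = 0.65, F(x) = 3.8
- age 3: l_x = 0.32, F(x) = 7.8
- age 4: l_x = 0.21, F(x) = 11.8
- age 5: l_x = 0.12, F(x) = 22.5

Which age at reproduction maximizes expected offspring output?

5

Expected offspring if breeding at age x = l_x × F(x):
  age 2: 0.65 × 3.8 = 2.470
  age 3: 0.32 × 7.8 = 2.496
  age 4: 0.21 × 11.8 = 2.478
  age 5: 0.12 × 22.5 = 2.700
Maximum at age 5 (2.700).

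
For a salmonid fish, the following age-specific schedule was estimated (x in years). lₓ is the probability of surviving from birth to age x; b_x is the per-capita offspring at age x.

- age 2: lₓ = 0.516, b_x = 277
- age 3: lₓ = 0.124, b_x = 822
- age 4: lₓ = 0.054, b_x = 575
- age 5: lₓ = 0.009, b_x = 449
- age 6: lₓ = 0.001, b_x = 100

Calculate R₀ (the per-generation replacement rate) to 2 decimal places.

280.05

R₀ = Σ lₓ b_x:
  age 2: 0.516 × 277 = 142.9320
  age 3: 0.124 × 822 = 101.9280
  age 4: 0.054 × 575 = 31.0500
  age 5: 0.009 × 449 = 4.0410
  age 6: 0.001 × 100 = 0.1000
R₀ = 142.9320 + 101.9280 + 31.0500 + 4.0410 + 0.1000 = 280.0510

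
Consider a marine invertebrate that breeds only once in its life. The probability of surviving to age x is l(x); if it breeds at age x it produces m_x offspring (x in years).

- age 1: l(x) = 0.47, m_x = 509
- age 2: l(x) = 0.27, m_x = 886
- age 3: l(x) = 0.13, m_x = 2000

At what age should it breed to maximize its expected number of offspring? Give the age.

Expected offspring if breeding at age x = l(x) × m_x:
  age 1: 0.47 × 509 = 239.230
  age 2: 0.27 × 886 = 239.220
  age 3: 0.13 × 2000 = 260.000
Maximum at age 3 (260.000).

3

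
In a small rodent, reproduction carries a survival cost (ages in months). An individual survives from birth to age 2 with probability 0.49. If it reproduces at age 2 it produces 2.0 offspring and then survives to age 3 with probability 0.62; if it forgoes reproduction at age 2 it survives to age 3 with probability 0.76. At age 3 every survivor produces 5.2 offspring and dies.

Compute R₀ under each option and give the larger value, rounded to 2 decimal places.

2.56

breed at age 2: R₀ = 0.49 × (2.0 + 0.62 × 5.2) = 0.49 × 5.2240 = 2.5598
delay to age 3: R₀ = 0.49 × (0.76 × 5.2) = 0.49 × 3.9520 = 1.9365
Higher: breed at age 2 (2.5598).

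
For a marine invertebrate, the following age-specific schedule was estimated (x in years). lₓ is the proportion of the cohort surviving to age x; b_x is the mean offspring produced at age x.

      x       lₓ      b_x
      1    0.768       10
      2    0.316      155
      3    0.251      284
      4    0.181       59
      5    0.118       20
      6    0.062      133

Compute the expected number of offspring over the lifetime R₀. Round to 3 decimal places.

149.229

R₀ = Σ lₓ b_x:
  age 1: 0.768 × 10 = 7.6800
  age 2: 0.316 × 155 = 48.9800
  age 3: 0.251 × 284 = 71.2840
  age 4: 0.181 × 59 = 10.6790
  age 5: 0.118 × 20 = 2.3600
  age 6: 0.062 × 133 = 8.2460
R₀ = 7.6800 + 48.9800 + 71.2840 + 10.6790 + 2.3600 + 8.2460 = 149.2290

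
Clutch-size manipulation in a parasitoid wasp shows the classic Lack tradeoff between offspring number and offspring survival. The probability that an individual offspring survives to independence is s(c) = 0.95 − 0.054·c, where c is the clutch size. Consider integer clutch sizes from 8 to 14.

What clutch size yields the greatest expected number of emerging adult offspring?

Expected emerging adult offspring = c × s(c):
  c=8: 8 × 0.518 = 4.144
  c=9: 9 × 0.464 = 4.176
  c=10: 10 × 0.410 = 4.100
  c=11: 11 × 0.356 = 3.916
  c=12: 12 × 0.302 = 3.624
  c=13: 13 × 0.248 = 3.224
  c=14: 14 × 0.194 = 2.716
Maximum at c = 9 (4.176 emerging adult offspring).

9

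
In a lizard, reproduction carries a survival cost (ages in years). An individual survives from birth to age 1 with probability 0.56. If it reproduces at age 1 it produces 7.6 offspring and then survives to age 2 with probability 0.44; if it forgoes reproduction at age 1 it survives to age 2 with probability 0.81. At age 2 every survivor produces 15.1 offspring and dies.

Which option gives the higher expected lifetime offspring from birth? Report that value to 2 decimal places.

7.98

breed at age 1: R₀ = 0.56 × (7.6 + 0.44 × 15.1) = 0.56 × 14.2440 = 7.9766
delay to age 2: R₀ = 0.56 × (0.81 × 15.1) = 0.56 × 12.2310 = 6.8494
Higher: breed at age 1 (7.9766).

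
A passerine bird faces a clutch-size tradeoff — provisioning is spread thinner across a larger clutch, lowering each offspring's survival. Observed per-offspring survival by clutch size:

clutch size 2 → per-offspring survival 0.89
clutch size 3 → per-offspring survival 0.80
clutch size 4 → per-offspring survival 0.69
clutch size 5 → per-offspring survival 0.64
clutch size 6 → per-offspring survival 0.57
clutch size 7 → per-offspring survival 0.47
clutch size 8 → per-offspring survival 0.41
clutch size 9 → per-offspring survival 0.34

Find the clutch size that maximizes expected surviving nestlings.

Expected surviving nestlings = c × s(c):
  c=2: 2 × 0.89 = 1.780
  c=3: 3 × 0.80 = 2.400
  c=4: 4 × 0.69 = 2.760
  c=5: 5 × 0.64 = 3.200
  c=6: 6 × 0.57 = 3.420
  c=7: 7 × 0.47 = 3.290
  c=8: 8 × 0.41 = 3.280
  c=9: 9 × 0.34 = 3.060
Maximum at c = 6 (3.420 surviving nestlings).

6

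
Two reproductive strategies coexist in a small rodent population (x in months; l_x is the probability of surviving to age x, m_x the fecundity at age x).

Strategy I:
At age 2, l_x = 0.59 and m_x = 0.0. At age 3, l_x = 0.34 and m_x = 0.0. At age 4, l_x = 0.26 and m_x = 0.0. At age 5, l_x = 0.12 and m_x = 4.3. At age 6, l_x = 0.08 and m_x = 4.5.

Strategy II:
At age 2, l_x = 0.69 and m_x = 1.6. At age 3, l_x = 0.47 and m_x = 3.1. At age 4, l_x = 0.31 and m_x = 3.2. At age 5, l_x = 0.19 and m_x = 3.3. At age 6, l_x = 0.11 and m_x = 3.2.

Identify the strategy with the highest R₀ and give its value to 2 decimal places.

Strategy I: R₀ = 0.59×0.0 + 0.34×0.0 + 0.26×0.0 + 0.12×4.3 + 0.08×4.5 = 0.8760
Strategy II: R₀ = 0.69×1.6 + 0.47×3.1 + 0.31×3.2 + 0.19×3.3 + 0.11×3.2 = 4.5320
Highest R₀: strategy II with 4.5320.

4.53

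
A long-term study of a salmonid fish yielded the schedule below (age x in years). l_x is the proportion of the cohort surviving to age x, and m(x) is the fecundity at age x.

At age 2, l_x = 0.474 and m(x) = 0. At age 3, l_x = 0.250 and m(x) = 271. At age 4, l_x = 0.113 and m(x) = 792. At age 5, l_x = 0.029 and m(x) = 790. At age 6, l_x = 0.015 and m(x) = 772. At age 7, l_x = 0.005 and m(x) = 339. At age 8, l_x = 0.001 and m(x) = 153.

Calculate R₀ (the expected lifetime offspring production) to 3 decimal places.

R₀ = Σ l_x m(x):
  age 2: 0.474 × 0 = 0.0000
  age 3: 0.250 × 271 = 67.7500
  age 4: 0.113 × 792 = 89.4960
  age 5: 0.029 × 790 = 22.9100
  age 6: 0.015 × 772 = 11.5800
  age 7: 0.005 × 339 = 1.6950
  age 8: 0.001 × 153 = 0.1530
R₀ = 0.0000 + 67.7500 + 89.4960 + 22.9100 + 11.5800 + 1.6950 + 0.1530 = 193.5840

193.584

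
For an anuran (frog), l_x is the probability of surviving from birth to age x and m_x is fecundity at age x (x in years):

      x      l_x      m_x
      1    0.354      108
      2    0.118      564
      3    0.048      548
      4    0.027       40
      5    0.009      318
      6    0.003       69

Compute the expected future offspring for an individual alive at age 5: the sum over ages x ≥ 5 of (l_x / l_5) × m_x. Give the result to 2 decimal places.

l_5 = 0.009. Conditional survival from age 5 to x is l_x / l_5.
  x=5: (0.009/0.009) × 318 = 318.0000
  x=6: (0.003/0.009) × 69 = 23.0000
Sum = 318.0000 + 23.0000 = 341.0000

341.00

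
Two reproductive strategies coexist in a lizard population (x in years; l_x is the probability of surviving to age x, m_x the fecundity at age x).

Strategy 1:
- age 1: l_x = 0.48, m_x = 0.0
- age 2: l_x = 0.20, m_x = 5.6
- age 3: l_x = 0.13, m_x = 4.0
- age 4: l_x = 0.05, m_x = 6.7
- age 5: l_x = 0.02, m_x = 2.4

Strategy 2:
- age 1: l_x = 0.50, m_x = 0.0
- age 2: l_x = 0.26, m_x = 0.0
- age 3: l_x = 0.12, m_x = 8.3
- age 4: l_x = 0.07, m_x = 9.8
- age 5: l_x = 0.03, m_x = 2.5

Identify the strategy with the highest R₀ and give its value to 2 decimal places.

2.02

Strategy 1: R₀ = 0.48×0.0 + 0.20×5.6 + 0.13×4.0 + 0.05×6.7 + 0.02×2.4 = 2.0230
Strategy 2: R₀ = 0.50×0.0 + 0.26×0.0 + 0.12×8.3 + 0.07×9.8 + 0.03×2.5 = 1.7570
Highest R₀: strategy 1 with 2.0230.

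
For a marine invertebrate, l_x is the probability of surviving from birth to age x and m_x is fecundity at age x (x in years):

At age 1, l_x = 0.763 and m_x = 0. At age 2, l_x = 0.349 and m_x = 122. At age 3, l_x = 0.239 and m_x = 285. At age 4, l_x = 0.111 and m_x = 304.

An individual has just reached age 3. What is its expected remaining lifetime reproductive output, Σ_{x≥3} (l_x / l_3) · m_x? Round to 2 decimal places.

l_3 = 0.239. Conditional survival from age 3 to x is l_x / l_3.
  x=3: (0.239/0.239) × 285 = 285.0000
  x=4: (0.111/0.239) × 304 = 141.1883
Sum = 285.0000 + 141.1883 = 426.1883

426.19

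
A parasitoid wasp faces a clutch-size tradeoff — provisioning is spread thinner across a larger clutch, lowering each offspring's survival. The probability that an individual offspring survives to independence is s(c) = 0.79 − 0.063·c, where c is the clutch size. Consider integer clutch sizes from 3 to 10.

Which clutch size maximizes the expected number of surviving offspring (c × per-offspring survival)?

Expected surviving offspring = c × s(c):
  c=3: 3 × 0.601 = 1.803
  c=4: 4 × 0.538 = 2.152
  c=5: 5 × 0.475 = 2.375
  c=6: 6 × 0.412 = 2.472
  c=7: 7 × 0.349 = 2.443
  c=8: 8 × 0.286 = 2.288
  c=9: 9 × 0.223 = 2.007
  c=10: 10 × 0.160 = 1.600
Maximum at c = 6 (2.472 surviving offspring).

6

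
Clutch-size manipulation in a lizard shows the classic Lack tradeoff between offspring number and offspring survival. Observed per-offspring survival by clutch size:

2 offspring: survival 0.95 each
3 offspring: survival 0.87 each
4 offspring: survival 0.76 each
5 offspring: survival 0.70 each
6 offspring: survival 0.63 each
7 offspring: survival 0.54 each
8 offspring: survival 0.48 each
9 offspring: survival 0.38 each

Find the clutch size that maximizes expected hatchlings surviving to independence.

Expected hatchlings surviving to independence = c × s(c):
  c=2: 2 × 0.95 = 1.900
  c=3: 3 × 0.87 = 2.610
  c=4: 4 × 0.76 = 3.040
  c=5: 5 × 0.70 = 3.500
  c=6: 6 × 0.63 = 3.780
  c=7: 7 × 0.54 = 3.780
  c=8: 8 × 0.48 = 3.840
  c=9: 9 × 0.38 = 3.420
Maximum at c = 8 (3.840 hatchlings surviving to independence).

8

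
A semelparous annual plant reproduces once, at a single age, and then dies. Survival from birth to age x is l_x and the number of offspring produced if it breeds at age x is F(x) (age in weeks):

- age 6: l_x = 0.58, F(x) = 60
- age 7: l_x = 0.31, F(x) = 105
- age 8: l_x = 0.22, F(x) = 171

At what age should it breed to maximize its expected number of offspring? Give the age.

Expected offspring if breeding at age x = l_x × F(x):
  age 6: 0.58 × 60 = 34.800
  age 7: 0.31 × 105 = 32.550
  age 8: 0.22 × 171 = 37.620
Maximum at age 8 (37.620).

8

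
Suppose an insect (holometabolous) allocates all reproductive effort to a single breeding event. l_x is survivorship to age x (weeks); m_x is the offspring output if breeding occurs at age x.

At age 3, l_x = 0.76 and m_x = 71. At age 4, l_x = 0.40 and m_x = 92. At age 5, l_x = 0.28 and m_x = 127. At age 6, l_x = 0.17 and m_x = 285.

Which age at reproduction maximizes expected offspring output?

3

Expected offspring if breeding at age x = l_x × m_x:
  age 3: 0.76 × 71 = 53.960
  age 4: 0.40 × 92 = 36.800
  age 5: 0.28 × 127 = 35.560
  age 6: 0.17 × 285 = 48.450
Maximum at age 3 (53.960).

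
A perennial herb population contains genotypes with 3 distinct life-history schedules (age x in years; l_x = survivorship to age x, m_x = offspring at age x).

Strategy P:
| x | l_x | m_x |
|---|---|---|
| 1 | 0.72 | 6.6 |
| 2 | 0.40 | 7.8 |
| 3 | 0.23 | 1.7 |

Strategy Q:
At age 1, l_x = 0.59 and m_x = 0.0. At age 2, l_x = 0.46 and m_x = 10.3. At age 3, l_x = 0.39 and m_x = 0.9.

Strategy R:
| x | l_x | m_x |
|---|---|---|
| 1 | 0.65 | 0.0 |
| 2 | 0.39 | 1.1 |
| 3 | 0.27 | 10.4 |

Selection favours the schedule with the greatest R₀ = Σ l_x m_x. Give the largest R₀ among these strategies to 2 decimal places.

8.26

Strategy P: R₀ = 0.72×6.6 + 0.40×7.8 + 0.23×1.7 = 8.2630
Strategy Q: R₀ = 0.59×0.0 + 0.46×10.3 + 0.39×0.9 = 5.0890
Strategy R: R₀ = 0.65×0.0 + 0.39×1.1 + 0.27×10.4 = 3.2370
Highest R₀: strategy P with 8.2630.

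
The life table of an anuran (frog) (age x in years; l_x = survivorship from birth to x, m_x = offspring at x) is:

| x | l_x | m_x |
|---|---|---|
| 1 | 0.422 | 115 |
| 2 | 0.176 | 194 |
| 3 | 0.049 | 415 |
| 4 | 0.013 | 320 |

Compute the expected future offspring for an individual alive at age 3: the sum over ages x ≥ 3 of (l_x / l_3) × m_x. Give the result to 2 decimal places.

l_3 = 0.049. Conditional survival from age 3 to x is l_x / l_3.
  x=3: (0.049/0.049) × 415 = 415.0000
  x=4: (0.013/0.049) × 320 = 84.8980
Sum = 415.0000 + 84.8980 = 499.8980

499.90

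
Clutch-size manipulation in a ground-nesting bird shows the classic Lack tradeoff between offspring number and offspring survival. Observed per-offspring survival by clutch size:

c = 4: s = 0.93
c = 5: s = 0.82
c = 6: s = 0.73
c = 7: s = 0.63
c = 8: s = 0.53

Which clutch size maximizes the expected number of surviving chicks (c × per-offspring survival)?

Expected surviving chicks = c × s(c):
  c=4: 4 × 0.93 = 3.720
  c=5: 5 × 0.82 = 4.100
  c=6: 6 × 0.73 = 4.380
  c=7: 7 × 0.63 = 4.410
  c=8: 8 × 0.53 = 4.240
Maximum at c = 7 (4.410 surviving chicks).

7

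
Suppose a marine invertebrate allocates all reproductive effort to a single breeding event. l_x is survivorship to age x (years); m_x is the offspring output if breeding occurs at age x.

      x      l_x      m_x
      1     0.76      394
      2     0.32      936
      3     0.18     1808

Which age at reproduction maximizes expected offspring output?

3

Expected offspring if breeding at age x = l_x × m_x:
  age 1: 0.76 × 394 = 299.440
  age 2: 0.32 × 936 = 299.520
  age 3: 0.18 × 1808 = 325.440
Maximum at age 3 (325.440).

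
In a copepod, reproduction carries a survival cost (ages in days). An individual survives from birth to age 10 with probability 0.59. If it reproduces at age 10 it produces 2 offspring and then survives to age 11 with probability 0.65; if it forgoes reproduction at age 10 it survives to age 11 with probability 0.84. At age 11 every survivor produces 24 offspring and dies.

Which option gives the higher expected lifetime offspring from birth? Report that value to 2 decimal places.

11.89

breed at age 10: R₀ = 0.59 × (2 + 0.65 × 24) = 0.59 × 17.6000 = 10.3840
delay to age 11: R₀ = 0.59 × (0.84 × 24) = 0.59 × 20.1600 = 11.8944
Higher: delay to age 11 (11.8944).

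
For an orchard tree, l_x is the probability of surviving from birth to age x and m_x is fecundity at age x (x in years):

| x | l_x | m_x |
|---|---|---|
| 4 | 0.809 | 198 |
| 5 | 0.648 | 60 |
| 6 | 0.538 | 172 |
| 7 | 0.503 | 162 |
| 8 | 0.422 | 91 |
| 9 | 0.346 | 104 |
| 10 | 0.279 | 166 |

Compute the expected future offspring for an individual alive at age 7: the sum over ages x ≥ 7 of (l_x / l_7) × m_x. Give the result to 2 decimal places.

l_7 = 0.503. Conditional survival from age 7 to x is l_x / l_7.
  x=7: (0.503/0.503) × 162 = 162.0000
  x=8: (0.422/0.503) × 91 = 76.3459
  x=9: (0.346/0.503) × 104 = 71.5388
  x=10: (0.279/0.503) × 166 = 92.0755
Sum = 162.0000 + 76.3459 + 71.5388 + 92.0755 = 401.9602

401.96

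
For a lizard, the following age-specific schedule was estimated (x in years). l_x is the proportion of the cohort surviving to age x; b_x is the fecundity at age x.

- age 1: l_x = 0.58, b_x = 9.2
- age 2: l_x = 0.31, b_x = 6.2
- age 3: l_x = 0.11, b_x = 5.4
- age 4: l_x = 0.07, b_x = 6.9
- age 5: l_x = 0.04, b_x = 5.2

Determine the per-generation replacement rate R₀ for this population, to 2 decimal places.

R₀ = Σ l_x b_x:
  age 1: 0.58 × 9.2 = 5.3360
  age 2: 0.31 × 6.2 = 1.9220
  age 3: 0.11 × 5.4 = 0.5940
  age 4: 0.07 × 6.9 = 0.4830
  age 5: 0.04 × 5.2 = 0.2080
R₀ = 5.3360 + 1.9220 + 0.5940 + 0.4830 + 0.2080 = 8.5430

8.54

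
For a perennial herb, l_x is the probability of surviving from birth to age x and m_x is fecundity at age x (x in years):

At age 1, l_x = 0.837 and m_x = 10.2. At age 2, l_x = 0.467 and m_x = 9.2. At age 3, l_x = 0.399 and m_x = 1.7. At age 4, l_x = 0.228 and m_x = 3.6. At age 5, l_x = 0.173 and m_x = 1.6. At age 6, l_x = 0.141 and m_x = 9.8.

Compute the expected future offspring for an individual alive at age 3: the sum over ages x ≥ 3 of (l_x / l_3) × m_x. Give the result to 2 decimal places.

l_3 = 0.399. Conditional survival from age 3 to x is l_x / l_3.
  x=3: (0.399/0.399) × 1.7 = 1.7000
  x=4: (0.228/0.399) × 3.6 = 2.0571
  x=5: (0.173/0.399) × 1.6 = 0.6937
  x=6: (0.141/0.399) × 9.8 = 3.4632
Sum = 1.7000 + 2.0571 + 0.6937 + 3.4632 = 7.9140

7.91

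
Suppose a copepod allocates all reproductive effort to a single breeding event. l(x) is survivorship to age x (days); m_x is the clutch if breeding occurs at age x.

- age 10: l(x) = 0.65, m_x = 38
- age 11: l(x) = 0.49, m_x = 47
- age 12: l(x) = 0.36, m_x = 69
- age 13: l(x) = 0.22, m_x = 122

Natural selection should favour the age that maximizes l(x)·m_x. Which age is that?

13

Expected offspring if breeding at age x = l(x) × m_x:
  age 10: 0.65 × 38 = 24.700
  age 11: 0.49 × 47 = 23.030
  age 12: 0.36 × 69 = 24.840
  age 13: 0.22 × 122 = 26.840
Maximum at age 13 (26.840).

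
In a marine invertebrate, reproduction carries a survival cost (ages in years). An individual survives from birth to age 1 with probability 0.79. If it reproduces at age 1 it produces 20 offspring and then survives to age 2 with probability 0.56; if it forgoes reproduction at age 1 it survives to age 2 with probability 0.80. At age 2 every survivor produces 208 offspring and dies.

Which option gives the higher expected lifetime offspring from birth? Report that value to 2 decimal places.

131.46

breed at age 1: R₀ = 0.79 × (20 + 0.56 × 208) = 0.79 × 136.4800 = 107.8192
delay to age 2: R₀ = 0.79 × (0.80 × 208) = 0.79 × 166.4000 = 131.4560
Higher: delay to age 2 (131.4560).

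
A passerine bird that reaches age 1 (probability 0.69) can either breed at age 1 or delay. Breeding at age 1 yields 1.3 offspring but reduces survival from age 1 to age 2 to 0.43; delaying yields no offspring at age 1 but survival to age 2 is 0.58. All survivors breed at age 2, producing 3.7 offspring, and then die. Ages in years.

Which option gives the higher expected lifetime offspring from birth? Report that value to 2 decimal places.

breed at age 1: R₀ = 0.69 × (1.3 + 0.43 × 3.7) = 0.69 × 2.8910 = 1.9948
delay to age 2: R₀ = 0.69 × (0.58 × 3.7) = 0.69 × 2.1460 = 1.4807
Higher: breed at age 1 (1.9948).

1.99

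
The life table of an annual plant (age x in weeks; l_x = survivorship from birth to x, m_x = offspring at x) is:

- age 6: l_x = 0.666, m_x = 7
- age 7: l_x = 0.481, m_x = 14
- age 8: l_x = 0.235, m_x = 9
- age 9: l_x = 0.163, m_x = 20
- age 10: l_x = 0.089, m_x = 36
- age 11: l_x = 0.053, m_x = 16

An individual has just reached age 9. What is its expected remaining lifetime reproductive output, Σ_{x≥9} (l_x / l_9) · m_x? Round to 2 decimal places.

44.86

l_9 = 0.163. Conditional survival from age 9 to x is l_x / l_9.
  x=9: (0.163/0.163) × 20 = 20.0000
  x=10: (0.089/0.163) × 36 = 19.6564
  x=11: (0.053/0.163) × 16 = 5.2025
Sum = 20.0000 + 19.6564 + 5.2025 = 44.8589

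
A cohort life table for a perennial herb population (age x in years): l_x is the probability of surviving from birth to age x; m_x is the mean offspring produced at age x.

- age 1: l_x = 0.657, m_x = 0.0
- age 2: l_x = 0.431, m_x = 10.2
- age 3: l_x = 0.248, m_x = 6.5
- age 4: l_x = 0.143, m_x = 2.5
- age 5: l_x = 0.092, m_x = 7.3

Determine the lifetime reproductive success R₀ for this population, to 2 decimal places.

7.04

R₀ = Σ l_x m_x:
  age 1: 0.657 × 0.0 = 0.0000
  age 2: 0.431 × 10.2 = 4.3962
  age 3: 0.248 × 6.5 = 1.6120
  age 4: 0.143 × 2.5 = 0.3575
  age 5: 0.092 × 7.3 = 0.6716
R₀ = 0.0000 + 4.3962 + 1.6120 + 0.3575 + 0.6716 = 7.0373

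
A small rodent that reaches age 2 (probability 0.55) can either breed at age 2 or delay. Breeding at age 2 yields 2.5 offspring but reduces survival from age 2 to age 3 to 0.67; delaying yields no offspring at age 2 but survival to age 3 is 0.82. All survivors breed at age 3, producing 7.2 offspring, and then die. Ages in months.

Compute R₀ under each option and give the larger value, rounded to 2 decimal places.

breed at age 2: R₀ = 0.55 × (2.5 + 0.67 × 7.2) = 0.55 × 7.3240 = 4.0282
delay to age 3: R₀ = 0.55 × (0.82 × 7.2) = 0.55 × 5.9040 = 3.2472
Higher: breed at age 2 (4.0282).

4.03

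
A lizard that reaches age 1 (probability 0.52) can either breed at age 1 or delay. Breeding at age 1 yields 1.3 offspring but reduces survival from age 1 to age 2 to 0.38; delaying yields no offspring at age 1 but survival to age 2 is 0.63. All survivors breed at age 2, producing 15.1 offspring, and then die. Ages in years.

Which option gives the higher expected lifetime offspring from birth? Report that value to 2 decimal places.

breed at age 1: R₀ = 0.52 × (1.3 + 0.38 × 15.1) = 0.52 × 7.0380 = 3.6598
delay to age 2: R₀ = 0.52 × (0.63 × 15.1) = 0.52 × 9.5130 = 4.9468
Higher: delay to age 2 (4.9468).

4.95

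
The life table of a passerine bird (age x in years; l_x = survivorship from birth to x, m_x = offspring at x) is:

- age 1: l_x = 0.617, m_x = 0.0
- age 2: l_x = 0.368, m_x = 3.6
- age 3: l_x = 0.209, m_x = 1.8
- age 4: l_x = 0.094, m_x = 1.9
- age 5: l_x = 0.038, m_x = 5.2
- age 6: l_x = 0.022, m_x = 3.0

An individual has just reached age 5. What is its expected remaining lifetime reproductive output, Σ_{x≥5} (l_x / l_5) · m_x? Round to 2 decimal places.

6.94

l_5 = 0.038. Conditional survival from age 5 to x is l_x / l_5.
  x=5: (0.038/0.038) × 5.2 = 5.2000
  x=6: (0.022/0.038) × 3.0 = 1.7368
Sum = 5.2000 + 1.7368 = 6.9368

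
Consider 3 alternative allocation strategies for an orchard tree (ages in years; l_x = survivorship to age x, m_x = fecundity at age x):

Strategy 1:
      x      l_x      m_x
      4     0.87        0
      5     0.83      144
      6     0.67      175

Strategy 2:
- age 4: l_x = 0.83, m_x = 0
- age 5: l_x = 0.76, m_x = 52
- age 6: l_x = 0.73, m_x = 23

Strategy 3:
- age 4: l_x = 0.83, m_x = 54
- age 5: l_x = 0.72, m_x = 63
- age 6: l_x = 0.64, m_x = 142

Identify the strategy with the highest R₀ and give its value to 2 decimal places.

236.77

Strategy 1: R₀ = 0.87×0 + 0.83×144 + 0.67×175 = 236.7700
Strategy 2: R₀ = 0.83×0 + 0.76×52 + 0.73×23 = 56.3100
Strategy 3: R₀ = 0.83×54 + 0.72×63 + 0.64×142 = 181.0600
Highest R₀: strategy 1 with 236.7700.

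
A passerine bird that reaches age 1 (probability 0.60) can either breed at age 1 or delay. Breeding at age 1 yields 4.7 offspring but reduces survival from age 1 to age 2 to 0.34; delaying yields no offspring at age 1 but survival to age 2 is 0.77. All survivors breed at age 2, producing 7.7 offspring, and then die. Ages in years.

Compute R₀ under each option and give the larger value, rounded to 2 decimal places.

breed at age 1: R₀ = 0.60 × (4.7 + 0.34 × 7.7) = 0.60 × 7.3180 = 4.3908
delay to age 2: R₀ = 0.60 × (0.77 × 7.7) = 0.60 × 5.9290 = 3.5574
Higher: breed at age 1 (4.3908).

4.39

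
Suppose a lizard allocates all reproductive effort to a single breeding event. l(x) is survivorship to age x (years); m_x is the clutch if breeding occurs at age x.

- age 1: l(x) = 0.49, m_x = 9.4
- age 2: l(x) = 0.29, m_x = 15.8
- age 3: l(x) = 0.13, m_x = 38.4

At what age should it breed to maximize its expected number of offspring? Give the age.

Expected offspring if breeding at age x = l(x) × m_x:
  age 1: 0.49 × 9.4 = 4.606
  age 2: 0.29 × 15.8 = 4.582
  age 3: 0.13 × 38.4 = 4.992
Maximum at age 3 (4.992).

3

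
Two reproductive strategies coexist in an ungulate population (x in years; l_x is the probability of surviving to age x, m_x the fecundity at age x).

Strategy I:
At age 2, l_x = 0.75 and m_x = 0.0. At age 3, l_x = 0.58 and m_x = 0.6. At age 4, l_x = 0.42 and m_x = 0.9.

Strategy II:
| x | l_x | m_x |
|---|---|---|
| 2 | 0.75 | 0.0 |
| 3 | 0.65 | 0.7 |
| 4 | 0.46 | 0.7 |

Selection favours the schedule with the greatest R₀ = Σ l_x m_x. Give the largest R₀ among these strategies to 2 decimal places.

0.78

Strategy I: R₀ = 0.75×0.0 + 0.58×0.6 + 0.42×0.9 = 0.7260
Strategy II: R₀ = 0.75×0.0 + 0.65×0.7 + 0.46×0.7 = 0.7770
Highest R₀: strategy II with 0.7770.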